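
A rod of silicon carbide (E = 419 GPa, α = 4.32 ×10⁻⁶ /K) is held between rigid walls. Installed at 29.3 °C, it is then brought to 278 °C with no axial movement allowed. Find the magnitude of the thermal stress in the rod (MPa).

450 MPa

ΔT = 248.7 K. Constrained thermal stress σ = E·α·ΔT = 419.0×10³ MPa × 4.32×10⁻⁶ × 248.7 = 450 MPa (compressive).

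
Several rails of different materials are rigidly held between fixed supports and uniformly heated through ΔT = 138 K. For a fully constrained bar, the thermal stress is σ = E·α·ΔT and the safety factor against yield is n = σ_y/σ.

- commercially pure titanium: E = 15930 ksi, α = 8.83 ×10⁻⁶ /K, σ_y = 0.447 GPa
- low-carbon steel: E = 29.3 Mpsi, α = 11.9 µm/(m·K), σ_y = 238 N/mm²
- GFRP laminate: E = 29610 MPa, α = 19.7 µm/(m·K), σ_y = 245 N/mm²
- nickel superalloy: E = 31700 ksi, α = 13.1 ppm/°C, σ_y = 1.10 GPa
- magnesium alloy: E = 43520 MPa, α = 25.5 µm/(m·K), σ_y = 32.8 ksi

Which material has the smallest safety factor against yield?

low-carbon steel

Per material, after unit conversion:
  commercially pure titanium: E = 109.8, α = 8.83, σ_y = 447.0 → σ = 134 MPa, n = 3.34
  low-carbon steel: E = 202.0, α = 11.9, σ_y = 238.0 → σ = 332 MPa, n = 0.717
  GFRP laminate: E = 29.61, α = 19.7, σ_y = 245.0 → σ = 80.5 MPa, n = 3.04
  nickel superalloy: E = 218.6, α = 13.1, σ_y = 1100 → σ = 395 MPa, n = 2.78
  magnesium alloy: E = 43.52, α = 25.5, σ_y = 226.1 → σ = 153 MPa, n = 1.48
Low-carbon steel has the lowest safety factor, n = 0.717.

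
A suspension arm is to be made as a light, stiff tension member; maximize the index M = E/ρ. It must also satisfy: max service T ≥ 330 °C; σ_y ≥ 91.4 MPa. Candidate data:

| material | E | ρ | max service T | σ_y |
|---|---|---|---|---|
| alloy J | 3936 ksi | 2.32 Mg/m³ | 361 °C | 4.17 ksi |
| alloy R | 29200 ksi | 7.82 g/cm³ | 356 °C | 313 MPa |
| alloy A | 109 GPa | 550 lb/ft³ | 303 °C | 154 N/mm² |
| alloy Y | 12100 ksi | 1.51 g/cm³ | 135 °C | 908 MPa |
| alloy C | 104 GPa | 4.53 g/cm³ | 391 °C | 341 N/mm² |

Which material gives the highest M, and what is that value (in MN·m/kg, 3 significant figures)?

alloy R, M = 25.7 MN·m/kg

Screen on constraints: max service T ≥ 330 °C; σ_y ≥ 91.4 MPa. Survivors: alloy R, alloy C.
Normalizing units and computing the index:
  alloy R: E = 201.3 GPa, ρ = 7820 kg/m³
  alloy C: E = 104.0 GPa, ρ = 4530 kg/m³
  alloy R: M = 25.7 MN·m/kg
  alloy C: M = 23.0 MN·m/kg
Highest index: alloy R.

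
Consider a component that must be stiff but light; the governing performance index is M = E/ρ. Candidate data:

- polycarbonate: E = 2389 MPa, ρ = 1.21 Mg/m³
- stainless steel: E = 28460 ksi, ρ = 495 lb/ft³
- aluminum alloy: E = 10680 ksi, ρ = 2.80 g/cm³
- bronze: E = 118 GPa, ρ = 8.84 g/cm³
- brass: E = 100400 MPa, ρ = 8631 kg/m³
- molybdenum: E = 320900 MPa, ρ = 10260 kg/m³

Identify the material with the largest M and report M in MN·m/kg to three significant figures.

molybdenum, M = 31.3 MN·m/kg

Convert each candidate to consistent units, then evaluate M:
  polycarbonate: E = 2.389 GPa, ρ = 1210 kg/m³
  stainless steel: E = 196.2 GPa, ρ = 7929 kg/m³
  aluminum alloy: E = 73.64 GPa, ρ = 2800 kg/m³
  bronze: E = 118.0 GPa, ρ = 8840 kg/m³
  brass: E = 100.4 GPa, ρ = 8631 kg/m³
  molybdenum: E = 320.9 GPa, ρ = 10260 kg/m³
  molybdenum: M = 31.3 MN·m/kg
  aluminum alloy: M = 26.3 MN·m/kg
  stainless steel: M = 24.7 MN·m/kg
  bronze: M = 13.3 MN·m/kg
  brass: M = 11.6 MN·m/kg
  polycarbonate: M = 1.97 MN·m/kg
Molybdenum ranks first.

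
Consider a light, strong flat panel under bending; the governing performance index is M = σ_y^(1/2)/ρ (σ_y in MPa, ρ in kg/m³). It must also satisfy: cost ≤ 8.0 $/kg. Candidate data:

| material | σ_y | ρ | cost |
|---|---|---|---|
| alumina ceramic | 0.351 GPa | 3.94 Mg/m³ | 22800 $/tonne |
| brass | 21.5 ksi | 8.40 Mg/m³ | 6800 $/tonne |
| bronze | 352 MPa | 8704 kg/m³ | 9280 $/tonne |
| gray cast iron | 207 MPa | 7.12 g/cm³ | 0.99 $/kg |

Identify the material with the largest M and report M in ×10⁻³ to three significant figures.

gray cast iron, M = 2.02×10⁻³

Screen on constraints: cost ≤ 8.0 $/kg. Survivors: brass, gray cast iron.
After converting to SI:
  brass: σ_y = 148.2 MPa, ρ = 8400 kg/m³
  gray cast iron: σ_y = 207.0 MPa, ρ = 7120 kg/m³
  gray cast iron: M = 2.02×10⁻³
  brass: M = 1.45×10⁻³
Gray cast iron has the largest M.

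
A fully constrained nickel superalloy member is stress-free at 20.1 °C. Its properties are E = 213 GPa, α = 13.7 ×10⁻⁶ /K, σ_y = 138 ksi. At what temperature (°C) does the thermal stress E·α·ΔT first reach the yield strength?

346 °C

σ_y = 138 ksi = 951.5 MPa.
E·α·ΔT = 951.5 MPa ⇒ ΔT = 951.5 / (213.0×10³ × 13.7×10⁻⁶) = 326.1 K.
T = 20.1 + 326.1 = 346.2 °C.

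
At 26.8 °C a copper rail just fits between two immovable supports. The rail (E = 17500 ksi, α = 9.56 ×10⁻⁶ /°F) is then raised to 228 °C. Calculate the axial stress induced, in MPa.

418 MPa

E = 17500 ksi = 120.7 GPa.
α = 9.56×10⁻⁶/°F × 9/5 = 17.2×10⁻⁶/K.
ΔT = 201.2 K. Constrained thermal stress σ = E·α·ΔT = 120.7×10³ MPa × 17.2×10⁻⁶ × 201.2 = 418 MPa (compressive).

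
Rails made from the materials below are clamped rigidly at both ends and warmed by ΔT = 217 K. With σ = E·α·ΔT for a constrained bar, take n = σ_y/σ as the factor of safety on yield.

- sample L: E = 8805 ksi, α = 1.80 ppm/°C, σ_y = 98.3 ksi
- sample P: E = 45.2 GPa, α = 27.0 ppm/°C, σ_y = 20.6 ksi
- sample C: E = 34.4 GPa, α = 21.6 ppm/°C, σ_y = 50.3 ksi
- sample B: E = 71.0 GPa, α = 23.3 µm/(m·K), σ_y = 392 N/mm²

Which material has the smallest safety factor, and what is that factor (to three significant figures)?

sample P, n = 0.536

Per material, after unit conversion:
  sample L: E = 60.71, α = 1.80, σ_y = 677.8 → σ = 23.7 MPa, n = 28.6
  sample P: E = 45.20, α = 27.0, σ_y = 142.0 → σ = 265 MPa, n = 0.536
  sample C: E = 34.40, α = 21.6, σ_y = 346.8 → σ = 161 MPa, n = 2.15
  sample B: E = 71.00, α = 23.3, σ_y = 392.0 → σ = 359 MPa, n = 1.09
Sample P has the lowest safety factor, n = 0.536.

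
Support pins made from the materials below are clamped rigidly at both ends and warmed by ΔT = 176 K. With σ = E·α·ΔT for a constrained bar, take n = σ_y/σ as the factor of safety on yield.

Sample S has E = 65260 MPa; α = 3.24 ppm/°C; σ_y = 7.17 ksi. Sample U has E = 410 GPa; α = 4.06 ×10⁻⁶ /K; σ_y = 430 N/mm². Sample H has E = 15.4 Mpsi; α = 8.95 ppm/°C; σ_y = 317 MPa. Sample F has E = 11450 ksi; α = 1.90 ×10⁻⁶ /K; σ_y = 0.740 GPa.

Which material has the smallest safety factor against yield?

Converting E to GPa, α to ×10⁻⁶/K, σ_y to MPa, then σ and n for each:
  sample S: E = 65.26, α = 3.24, σ_y = 49.44 → σ = 37.2 MPa, n = 1.33
  sample U: E = 410.0, α = 4.06, σ_y = 430.0 → σ = 293 MPa, n = 1.47
  sample H: E = 106.2, α = 8.95, σ_y = 317.0 → σ = 167 MPa, n = 1.90
  sample F: E = 78.94, α = 1.90, σ_y = 740.0 → σ = 26.4 MPa, n = 28.0
Smallest n: sample S with n = 1.33.

sample S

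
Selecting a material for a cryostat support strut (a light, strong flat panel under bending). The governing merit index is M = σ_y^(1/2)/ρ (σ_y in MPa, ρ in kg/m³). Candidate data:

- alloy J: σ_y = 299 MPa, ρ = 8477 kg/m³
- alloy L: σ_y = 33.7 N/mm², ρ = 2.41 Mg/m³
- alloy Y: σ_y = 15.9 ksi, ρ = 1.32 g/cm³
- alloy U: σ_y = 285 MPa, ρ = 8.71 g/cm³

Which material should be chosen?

alloy Y

Putting every candidate on a common basis:
  alloy J: σ_y = 299.0 MPa, ρ = 8477 kg/m³
  alloy L: σ_y = 33.70 MPa, ρ = 2410 kg/m³
  alloy Y: σ_y = 109.6 MPa, ρ = 1320 kg/m³
  alloy U: σ_y = 285.0 MPa, ρ = 8710 kg/m³
  alloy Y: M = 7.93×10⁻³
  alloy L: M = 2.41×10⁻³
  alloy J: M = 2.04×10⁻³
  alloy U: M = 1.94×10⁻³
Alloy Y ranks first.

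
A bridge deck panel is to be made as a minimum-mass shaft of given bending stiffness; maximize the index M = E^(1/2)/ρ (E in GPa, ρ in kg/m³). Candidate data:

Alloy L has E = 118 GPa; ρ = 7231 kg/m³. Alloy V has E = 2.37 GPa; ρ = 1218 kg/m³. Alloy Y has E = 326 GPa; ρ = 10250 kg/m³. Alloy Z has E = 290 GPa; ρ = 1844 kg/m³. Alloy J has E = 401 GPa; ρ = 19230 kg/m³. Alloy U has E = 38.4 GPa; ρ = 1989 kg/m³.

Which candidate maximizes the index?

alloy Z

Evaluate M for each candidate:
  alloy Z: M = 9.24×10⁻³
  alloy U: M = 3.12×10⁻³
  alloy Y: M = 1.76×10⁻³
  alloy L: M = 1.50×10⁻³
  alloy V: M = 1.26×10⁻³
  alloy J: M = 1.04×10⁻³
The maximum is for alloy Z.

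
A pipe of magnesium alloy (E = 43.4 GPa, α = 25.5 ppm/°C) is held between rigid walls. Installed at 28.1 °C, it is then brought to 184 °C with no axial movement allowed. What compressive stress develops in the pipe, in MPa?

ΔT = 155.9 K. Constrained thermal stress σ = E·α·ΔT = 43.40×10³ MPa × 25.5×10⁻⁶ × 155.9 = 173 MPa (compressive).

173 MPa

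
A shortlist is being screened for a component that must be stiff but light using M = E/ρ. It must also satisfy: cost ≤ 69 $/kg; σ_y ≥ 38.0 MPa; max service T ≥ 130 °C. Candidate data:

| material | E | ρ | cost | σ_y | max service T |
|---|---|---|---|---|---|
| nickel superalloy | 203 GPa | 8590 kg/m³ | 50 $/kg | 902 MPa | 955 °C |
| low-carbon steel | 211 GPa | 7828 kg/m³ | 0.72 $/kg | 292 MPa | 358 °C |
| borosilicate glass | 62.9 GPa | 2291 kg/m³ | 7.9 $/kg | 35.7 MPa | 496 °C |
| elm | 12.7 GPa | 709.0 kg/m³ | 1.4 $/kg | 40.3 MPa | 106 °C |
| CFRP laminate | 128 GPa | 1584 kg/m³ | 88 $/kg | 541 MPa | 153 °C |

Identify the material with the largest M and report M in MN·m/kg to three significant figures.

Screen on constraints: cost ≤ 69 $/kg; σ_y ≥ 38.0 MPa; max service T ≥ 130 °C. Survivors: nickel superalloy, low-carbon steel.
Evaluate M for each candidate:
  low-carbon steel: M = 27.0 MN·m/kg
  nickel superalloy: M = 23.6 MN·m/kg
Low-carbon steel has the largest M.

low-carbon steel, M = 27.0 MN·m/kg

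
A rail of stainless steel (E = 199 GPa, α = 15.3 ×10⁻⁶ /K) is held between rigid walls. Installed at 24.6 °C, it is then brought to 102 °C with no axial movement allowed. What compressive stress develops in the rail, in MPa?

236 MPa

ΔT = 77.40 K. Constrained thermal stress σ = E·α·ΔT = 199.0×10³ MPa × 15.3×10⁻⁶ × 77.40 = 236 MPa (compressive).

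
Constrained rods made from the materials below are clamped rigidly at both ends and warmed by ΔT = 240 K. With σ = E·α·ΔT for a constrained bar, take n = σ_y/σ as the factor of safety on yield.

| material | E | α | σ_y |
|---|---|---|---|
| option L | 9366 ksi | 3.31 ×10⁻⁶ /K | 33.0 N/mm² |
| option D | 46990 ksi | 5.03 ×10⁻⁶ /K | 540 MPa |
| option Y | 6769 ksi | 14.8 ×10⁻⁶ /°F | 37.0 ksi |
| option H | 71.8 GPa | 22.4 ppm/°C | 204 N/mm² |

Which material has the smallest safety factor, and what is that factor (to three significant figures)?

In consistent units (E in GPa, α in ×10⁻⁶/K, σ_y in MPa):
  option L: E = 64.58, α = 3.31, σ_y = 33.00 → σ = 51.3 MPa, n = 0.643
  option D: E = 324.0, α = 5.03, σ_y = 540.0 → σ = 391 MPa, n = 1.38
  option Y: E = 46.67, α = 26.6, σ_y = 255.1 → σ = 298 MPa, n = 0.855
  option H: E = 71.80, α = 22.4, σ_y = 204.0 → σ = 386 MPa, n = 0.529
Smallest n: option H with n = 0.529.

option H, n = 0.529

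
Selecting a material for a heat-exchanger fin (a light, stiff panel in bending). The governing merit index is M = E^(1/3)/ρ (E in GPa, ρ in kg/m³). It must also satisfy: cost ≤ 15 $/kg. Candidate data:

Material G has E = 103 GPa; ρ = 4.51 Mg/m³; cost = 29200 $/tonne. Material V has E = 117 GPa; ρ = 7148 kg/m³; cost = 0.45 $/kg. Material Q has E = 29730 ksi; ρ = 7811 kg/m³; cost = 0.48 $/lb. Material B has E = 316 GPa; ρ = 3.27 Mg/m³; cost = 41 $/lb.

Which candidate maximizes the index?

Screen on constraints: cost ≤ 15 $/kg. Survivors: material V, material Q.
Convert each candidate to consistent units, then evaluate M:
  material V: E = 117.0 GPa, ρ = 7148 kg/m³
  material Q: E = 205.0 GPa, ρ = 7811 kg/m³
  material Q: M = 0.755×10⁻³
  material V: M = 0.684×10⁻³
Material Q ranks first.

material Q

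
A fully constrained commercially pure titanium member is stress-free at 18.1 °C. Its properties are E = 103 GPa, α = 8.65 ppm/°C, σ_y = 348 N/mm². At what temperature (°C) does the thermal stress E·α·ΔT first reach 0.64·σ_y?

σ_y = 348 N/mm² = 348.0 MPa.
E·α·ΔT = 222.7 MPa ⇒ ΔT = 222.7 / (103.0×10³ × 8.65×10⁻⁶) = 250.0 K.
T = 18.1 + 250.0 = 268.1 °C.

268 °C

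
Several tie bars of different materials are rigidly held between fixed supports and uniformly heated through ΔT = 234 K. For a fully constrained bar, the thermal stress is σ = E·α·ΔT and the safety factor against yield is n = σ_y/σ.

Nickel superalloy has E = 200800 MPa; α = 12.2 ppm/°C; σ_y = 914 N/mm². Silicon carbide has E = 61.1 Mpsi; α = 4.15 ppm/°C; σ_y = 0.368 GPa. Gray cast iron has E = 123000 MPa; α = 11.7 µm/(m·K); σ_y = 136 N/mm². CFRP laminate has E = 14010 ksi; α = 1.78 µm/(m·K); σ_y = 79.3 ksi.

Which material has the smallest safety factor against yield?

gray cast iron

Converting E to GPa, α to ×10⁻⁶/K, σ_y to MPa, then σ and n for each:
  nickel superalloy: E = 200.8, α = 12.2, σ_y = 914.0 → σ = 573 MPa, n = 1.59
  silicon carbide: E = 421.3, α = 4.15, σ_y = 368.0 → σ = 409 MPa, n = 0.900
  gray cast iron: E = 123.0, α = 11.7, σ_y = 136.0 → σ = 337 MPa, n = 0.404
  CFRP laminate: E = 96.60, α = 1.78, σ_y = 546.8 → σ = 40.2 MPa, n = 13.6
Gray cast iron has the lowest safety factor, n = 0.404.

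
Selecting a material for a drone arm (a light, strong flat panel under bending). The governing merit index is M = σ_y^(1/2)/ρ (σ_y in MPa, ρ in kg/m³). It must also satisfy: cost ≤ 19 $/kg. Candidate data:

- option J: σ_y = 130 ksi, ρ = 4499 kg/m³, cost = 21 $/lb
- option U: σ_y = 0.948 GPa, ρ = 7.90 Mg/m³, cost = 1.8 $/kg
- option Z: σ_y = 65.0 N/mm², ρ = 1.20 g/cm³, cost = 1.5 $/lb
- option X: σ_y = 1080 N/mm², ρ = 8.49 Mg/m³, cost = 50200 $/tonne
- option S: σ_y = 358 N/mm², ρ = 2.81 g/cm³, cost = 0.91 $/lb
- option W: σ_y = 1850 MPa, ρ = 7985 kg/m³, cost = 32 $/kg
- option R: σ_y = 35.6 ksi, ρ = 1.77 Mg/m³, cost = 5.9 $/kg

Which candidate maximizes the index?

option R

Screen on constraints: cost ≤ 19 $/kg. Survivors: option U, option Z, option S, option R.
Normalizing units and computing the index:
  option U: σ_y = 948.0 MPa, ρ = 7900 kg/m³
  option Z: σ_y = 65.00 MPa, ρ = 1200 kg/m³
  option S: σ_y = 358.0 MPa, ρ = 2810 kg/m³
  option R: σ_y = 245.5 MPa, ρ = 1770 kg/m³
  option R: M = 8.85×10⁻³
  option S: M = 6.73×10⁻³
  option Z: M = 6.72×10⁻³
  option U: M = 3.90×10⁻³
The maximum is for option R.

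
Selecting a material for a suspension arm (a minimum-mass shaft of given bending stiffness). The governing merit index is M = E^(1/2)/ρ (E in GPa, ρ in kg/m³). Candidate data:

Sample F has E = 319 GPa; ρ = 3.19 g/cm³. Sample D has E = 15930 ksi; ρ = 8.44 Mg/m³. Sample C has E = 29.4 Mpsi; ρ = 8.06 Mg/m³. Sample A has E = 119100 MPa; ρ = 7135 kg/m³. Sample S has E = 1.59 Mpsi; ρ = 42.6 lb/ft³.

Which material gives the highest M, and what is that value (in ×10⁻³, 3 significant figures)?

sample F, M = 5.60×10⁻³

After converting to SI:
  sample F: E = 319.0 GPa, ρ = 3190 kg/m³
  sample D: E = 109.8 GPa, ρ = 8440 kg/m³
  sample C: E = 202.7 GPa, ρ = 8060 kg/m³
  sample A: E = 119.1 GPa, ρ = 7135 kg/m³
  sample S: E = 10.96 GPa, ρ = 682.4 kg/m³
  sample F: M = 5.60×10⁻³
  sample S: M = 4.85×10⁻³
  sample C: M = 1.77×10⁻³
  sample A: M = 1.53×10⁻³
  sample D: M = 1.24×10⁻³
The maximum is for sample F.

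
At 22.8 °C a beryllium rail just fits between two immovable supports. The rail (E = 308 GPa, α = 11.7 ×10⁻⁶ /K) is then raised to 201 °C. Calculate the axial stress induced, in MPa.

642 MPa

ΔT = 178.2 K. Constrained thermal stress σ = E·α·ΔT = 308.0×10³ MPa × 11.7×10⁻⁶ × 178.2 = 642 MPa (compressive).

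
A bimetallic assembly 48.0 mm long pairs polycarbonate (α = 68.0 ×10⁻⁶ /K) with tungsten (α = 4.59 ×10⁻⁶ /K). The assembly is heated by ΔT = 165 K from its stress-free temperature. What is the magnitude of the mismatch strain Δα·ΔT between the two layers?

Δα = |68.0 − 4.59|×10⁻⁶/K = 63.4×10⁻⁶/K.
Mismatch strain = Δα·ΔT = 63.4×10⁻⁶ × 165.0 = 0.0105.

0.0105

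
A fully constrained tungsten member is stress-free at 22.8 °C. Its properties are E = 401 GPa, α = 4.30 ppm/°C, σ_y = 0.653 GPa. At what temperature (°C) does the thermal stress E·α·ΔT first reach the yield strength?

402 °C

σ_y = 0.653 GPa = 653.0 MPa.
E·α·ΔT = 653.0 MPa ⇒ ΔT = 653.0 / (401.0×10³ × 4.30×10⁻⁶) = 378.7 K.
T = 22.8 + 378.7 = 401.5 °C.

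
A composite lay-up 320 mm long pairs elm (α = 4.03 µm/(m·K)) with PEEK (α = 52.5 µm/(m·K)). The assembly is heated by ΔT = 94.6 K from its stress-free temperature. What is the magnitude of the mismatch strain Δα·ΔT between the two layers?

4.59×10⁻³

Δα = |4.03 − 52.5|×10⁻⁶/K = 48.5×10⁻⁶/K.
Mismatch strain = Δα·ΔT = 48.5×10⁻⁶ × 94.6 = 4.59×10⁻³.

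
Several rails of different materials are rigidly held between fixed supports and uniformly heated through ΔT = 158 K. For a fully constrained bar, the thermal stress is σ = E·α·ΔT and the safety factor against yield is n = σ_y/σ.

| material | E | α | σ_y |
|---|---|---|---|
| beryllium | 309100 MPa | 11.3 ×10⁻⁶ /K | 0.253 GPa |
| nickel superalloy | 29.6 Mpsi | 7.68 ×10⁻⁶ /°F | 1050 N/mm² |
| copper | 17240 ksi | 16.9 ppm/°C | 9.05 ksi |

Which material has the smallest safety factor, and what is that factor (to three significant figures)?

copper, n = 0.197

In consistent units (E in GPa, α in ×10⁻⁶/K, σ_y in MPa):
  beryllium: E = 309.1, α = 11.3, σ_y = 253.0 → σ = 552 MPa, n = 0.458
  nickel superalloy: E = 204.1, α = 13.8, σ_y = 1050 → σ = 446 MPa, n = 2.36
  copper: E = 118.9, α = 16.9, σ_y = 62.40 → σ = 317 MPa, n = 0.197
Smallest n: copper with n = 0.197.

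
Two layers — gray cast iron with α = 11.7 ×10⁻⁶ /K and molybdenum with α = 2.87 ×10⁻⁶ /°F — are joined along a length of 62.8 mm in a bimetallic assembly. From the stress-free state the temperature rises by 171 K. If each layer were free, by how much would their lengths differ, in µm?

molybdenum: α = 2.87×10⁻⁶/°F × 9/5 = 5.17×10⁻⁶/K.
Δα = |11.7 − 5.17|×10⁻⁶/K = 6.53×10⁻⁶/K.
ΔL_mismatch = Δα·L·ΔT = 6.53×10⁻⁶ × 62.8 mm × 171.0 K = 70.2 µm.

70.2 µm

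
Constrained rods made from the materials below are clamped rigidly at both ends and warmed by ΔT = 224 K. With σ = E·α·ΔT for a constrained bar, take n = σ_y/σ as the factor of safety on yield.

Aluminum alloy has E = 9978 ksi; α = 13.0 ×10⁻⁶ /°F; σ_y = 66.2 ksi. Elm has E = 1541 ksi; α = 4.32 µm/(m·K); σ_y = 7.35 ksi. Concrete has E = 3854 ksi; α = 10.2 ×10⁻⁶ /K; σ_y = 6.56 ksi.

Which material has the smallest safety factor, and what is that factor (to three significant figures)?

concrete, n = 0.745

Converting E to GPa, α to ×10⁻⁶/K, σ_y to MPa, then σ and n for each:
  aluminum alloy: E = 68.80, α = 23.4, σ_y = 456.4 → σ = 361 MPa, n = 1.27
  elm: E = 10.62, α = 4.32, σ_y = 50.68 → σ = 10.3 MPa, n = 4.93
  concrete: E = 26.57, α = 10.2, σ_y = 45.23 → σ = 60.7 MPa, n = 0.745
Smallest n: concrete with n = 0.745.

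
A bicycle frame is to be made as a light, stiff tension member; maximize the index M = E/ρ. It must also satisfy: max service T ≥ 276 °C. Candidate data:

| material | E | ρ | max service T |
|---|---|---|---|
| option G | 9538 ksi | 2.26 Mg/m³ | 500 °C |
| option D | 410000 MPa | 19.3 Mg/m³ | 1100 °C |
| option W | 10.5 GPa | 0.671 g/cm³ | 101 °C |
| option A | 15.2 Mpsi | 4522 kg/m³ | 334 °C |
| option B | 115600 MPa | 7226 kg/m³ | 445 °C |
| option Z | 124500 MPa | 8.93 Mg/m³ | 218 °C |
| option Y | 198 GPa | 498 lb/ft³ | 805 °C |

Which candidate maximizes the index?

option G

Screen on constraints: max service T ≥ 276 °C. Survivors: option G, option D, option A, option B, option Y.
Putting every candidate on a common basis:
  option G: E = 65.76 GPa, ρ = 2260 kg/m³
  option D: E = 410.0 GPa, ρ = 19300 kg/m³
  option A: E = 104.8 GPa, ρ = 4522 kg/m³
  option B: E = 115.6 GPa, ρ = 7226 kg/m³
  option Y: E = 198.0 GPa, ρ = 7977 kg/m³
  option G: M = 29.1 MN·m/kg
  option Y: M = 24.8 MN·m/kg
  option A: M = 23.2 MN·m/kg
  option D: M = 21.2 MN·m/kg
  option B: M = 16.0 MN·m/kg
Highest index: option G.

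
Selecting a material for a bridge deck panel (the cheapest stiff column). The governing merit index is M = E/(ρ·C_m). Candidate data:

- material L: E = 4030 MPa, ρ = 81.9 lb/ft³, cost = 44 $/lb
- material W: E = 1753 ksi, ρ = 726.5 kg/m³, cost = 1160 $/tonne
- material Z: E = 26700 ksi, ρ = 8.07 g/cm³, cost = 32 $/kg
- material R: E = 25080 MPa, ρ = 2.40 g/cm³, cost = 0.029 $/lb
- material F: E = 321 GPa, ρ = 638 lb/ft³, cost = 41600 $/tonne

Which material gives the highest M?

In SI units:
  material L: E = 4.030 GPa, ρ = 1312 kg/m³, cost = 97.00 $/kg
  material W: E = 12.09 GPa, ρ = 726.5 kg/m³, cost = 1.160 $/kg
  material Z: E = 184.1 GPa, ρ = 8070 kg/m³, cost = 32.00 $/kg
  material R: E = 25.08 GPa, ρ = 2400 kg/m³, cost = 0.06393 $/kg
  material F: E = 321.0 GPa, ρ = 10220 kg/m³, cost = 41.60 $/kg
  material R: M = 163 MN·m per $
  material W: M = 14.3 MN·m per $
  material F: M = 0.755 MN·m per $
  material Z: M = 0.713 MN·m per $
  material L: M = 0.0317 MN·m per $
The maximum is for material R.

material R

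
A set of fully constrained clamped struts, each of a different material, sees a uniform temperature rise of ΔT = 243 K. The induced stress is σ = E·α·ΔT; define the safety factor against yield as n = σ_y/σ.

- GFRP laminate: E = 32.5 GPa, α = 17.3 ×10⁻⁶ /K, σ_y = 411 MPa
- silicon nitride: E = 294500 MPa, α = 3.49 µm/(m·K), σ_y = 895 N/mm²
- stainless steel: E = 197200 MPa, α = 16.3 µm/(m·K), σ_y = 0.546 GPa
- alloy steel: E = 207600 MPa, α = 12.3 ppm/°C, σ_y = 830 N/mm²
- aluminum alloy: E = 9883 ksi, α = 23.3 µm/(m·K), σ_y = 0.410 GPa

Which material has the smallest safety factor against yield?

stainless steel

With everything in SI (GPa, ×10⁻⁶/K, MPa):
  GFRP laminate: E = 32.50, α = 17.3, σ_y = 411.0 → σ = 137 MPa, n = 3.01
  silicon nitride: E = 294.5, α = 3.49, σ_y = 895.0 → σ = 250 MPa, n = 3.58
  stainless steel: E = 197.2, α = 16.3, σ_y = 546.0 → σ = 781 MPa, n = 0.699
  alloy steel: E = 207.6, α = 12.3, σ_y = 830.0 → σ = 620 MPa, n = 1.34
  aluminum alloy: E = 68.14, α = 23.3, σ_y = 410.0 → σ = 386 MPa, n = 1.06
The minimum is stainless steel at n = 0.699.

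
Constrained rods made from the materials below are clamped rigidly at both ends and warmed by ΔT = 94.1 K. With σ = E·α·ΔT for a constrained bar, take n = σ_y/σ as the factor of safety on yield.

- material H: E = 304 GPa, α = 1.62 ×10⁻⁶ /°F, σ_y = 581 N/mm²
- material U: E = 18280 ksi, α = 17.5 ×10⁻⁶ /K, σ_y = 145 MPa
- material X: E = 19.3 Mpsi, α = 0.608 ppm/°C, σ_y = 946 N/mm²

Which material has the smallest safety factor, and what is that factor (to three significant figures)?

In consistent units (E in GPa, α in ×10⁻⁶/K, σ_y in MPa):
  material H: E = 304.0, α = 2.92, σ_y = 581.0 → σ = 83.4 MPa, n = 6.97
  material U: E = 126.0, α = 17.5, σ_y = 145.0 → σ = 208 MPa, n = 0.699
  material X: E = 133.1, α = 0.608, σ_y = 946.0 → σ = 7.61 MPa, n = 124
Material U has the lowest safety factor, n = 0.699.

material U, n = 0.699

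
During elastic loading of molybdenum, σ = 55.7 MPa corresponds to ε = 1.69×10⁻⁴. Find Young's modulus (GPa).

330 GPa

E = σ/ε = 55.7 MPa / 1.69×10⁻⁴ = 329600 MPa = 330 GPa.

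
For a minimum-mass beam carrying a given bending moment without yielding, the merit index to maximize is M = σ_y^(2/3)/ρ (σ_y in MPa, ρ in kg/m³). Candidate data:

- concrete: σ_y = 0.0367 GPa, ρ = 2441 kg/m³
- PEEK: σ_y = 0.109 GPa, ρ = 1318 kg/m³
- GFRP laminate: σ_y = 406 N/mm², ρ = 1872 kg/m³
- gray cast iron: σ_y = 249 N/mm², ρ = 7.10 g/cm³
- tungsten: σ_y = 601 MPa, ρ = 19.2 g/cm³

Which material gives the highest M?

After converting to SI:
  concrete: σ_y = 36.70 MPa, ρ = 2441 kg/m³
  PEEK: σ_y = 109.0 MPa, ρ = 1318 kg/m³
  GFRP laminate: σ_y = 406.0 MPa, ρ = 1872 kg/m³
  gray cast iron: σ_y = 249.0 MPa, ρ = 7100 kg/m³
  tungsten: σ_y = 601.0 MPa, ρ = 19200 kg/m³
  GFRP laminate: M = 29.3×10⁻³
  PEEK: M = 17.3×10⁻³
  gray cast iron: M = 5.57×10⁻³
  concrete: M = 4.52×10⁻³
  tungsten: M = 3.71×10⁻³
The maximum is for GFRP laminate.

GFRP laminate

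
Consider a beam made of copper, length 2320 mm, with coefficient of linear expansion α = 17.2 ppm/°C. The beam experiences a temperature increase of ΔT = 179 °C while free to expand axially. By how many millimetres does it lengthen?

7.14 mm

ΔL = α·L₀·ΔT = 17.2×10⁻⁶ × 2320 mm × 179.0 K = 7.14 mm.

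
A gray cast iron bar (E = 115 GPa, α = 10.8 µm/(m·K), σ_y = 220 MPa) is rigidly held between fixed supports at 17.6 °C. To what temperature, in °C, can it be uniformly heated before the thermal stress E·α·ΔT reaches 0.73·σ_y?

E·α·ΔT = 160.6 MPa ⇒ ΔT = 160.6 / (115.0×10³ × 10.8×10⁻⁶) = 129.3 K.
T = 17.6 + 129.3 = 146.9 °C.

147 °C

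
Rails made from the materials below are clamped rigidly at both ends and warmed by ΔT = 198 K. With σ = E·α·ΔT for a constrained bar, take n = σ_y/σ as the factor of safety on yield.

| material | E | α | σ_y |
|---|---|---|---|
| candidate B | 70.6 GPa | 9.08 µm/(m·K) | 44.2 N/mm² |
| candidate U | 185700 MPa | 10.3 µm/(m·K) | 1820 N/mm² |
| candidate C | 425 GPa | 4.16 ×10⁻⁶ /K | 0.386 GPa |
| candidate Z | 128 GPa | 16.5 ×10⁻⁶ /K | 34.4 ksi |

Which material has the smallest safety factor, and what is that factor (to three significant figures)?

candidate B, n = 0.348

Converting E to GPa, α to ×10⁻⁶/K, σ_y to MPa, then σ and n for each:
  candidate B: E = 70.60, α = 9.08, σ_y = 44.20 → σ = 127 MPa, n = 0.348
  candidate U: E = 185.7, α = 10.3, σ_y = 1820 → σ = 379 MPa, n = 4.81
  candidate C: E = 425.0, α = 4.16, σ_y = 386.0 → σ = 350 MPa, n = 1.10
  candidate Z: E = 128.0, α = 16.5, σ_y = 237.2 → σ = 418 MPa, n = 0.567
The minimum is candidate B at n = 0.348.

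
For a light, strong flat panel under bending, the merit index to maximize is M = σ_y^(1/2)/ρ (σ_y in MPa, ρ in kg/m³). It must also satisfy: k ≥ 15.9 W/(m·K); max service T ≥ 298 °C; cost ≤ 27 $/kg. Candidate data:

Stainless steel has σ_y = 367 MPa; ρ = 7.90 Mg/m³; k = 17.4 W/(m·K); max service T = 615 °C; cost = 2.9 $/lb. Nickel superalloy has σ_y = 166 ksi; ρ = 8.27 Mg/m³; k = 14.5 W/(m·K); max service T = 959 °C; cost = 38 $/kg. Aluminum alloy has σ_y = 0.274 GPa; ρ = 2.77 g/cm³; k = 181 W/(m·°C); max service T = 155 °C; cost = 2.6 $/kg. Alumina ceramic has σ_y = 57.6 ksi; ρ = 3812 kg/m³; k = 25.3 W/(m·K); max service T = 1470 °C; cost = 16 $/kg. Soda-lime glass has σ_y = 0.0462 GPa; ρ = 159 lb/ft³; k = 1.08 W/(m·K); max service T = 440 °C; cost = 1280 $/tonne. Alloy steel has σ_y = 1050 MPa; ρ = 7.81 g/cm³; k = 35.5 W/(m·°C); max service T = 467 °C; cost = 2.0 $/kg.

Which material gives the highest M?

alumina ceramic

Screen on constraints: k ≥ 15.9 W/(m·K); max service T ≥ 298 °C; cost ≤ 27 $/kg. Survivors: stainless steel, alumina ceramic, alloy steel.
Convert each candidate to consistent units, then evaluate M:
  stainless steel: σ_y = 367.0 MPa, ρ = 7900 kg/m³
  alumina ceramic: σ_y = 397.1 MPa, ρ = 3812 kg/m³
  alloy steel: σ_y = 1050 MPa, ρ = 7810 kg/m³
  alumina ceramic: M = 5.23×10⁻³
  alloy steel: M = 4.15×10⁻³
  stainless steel: M = 2.42×10⁻³
The maximum is for alumina ceramic.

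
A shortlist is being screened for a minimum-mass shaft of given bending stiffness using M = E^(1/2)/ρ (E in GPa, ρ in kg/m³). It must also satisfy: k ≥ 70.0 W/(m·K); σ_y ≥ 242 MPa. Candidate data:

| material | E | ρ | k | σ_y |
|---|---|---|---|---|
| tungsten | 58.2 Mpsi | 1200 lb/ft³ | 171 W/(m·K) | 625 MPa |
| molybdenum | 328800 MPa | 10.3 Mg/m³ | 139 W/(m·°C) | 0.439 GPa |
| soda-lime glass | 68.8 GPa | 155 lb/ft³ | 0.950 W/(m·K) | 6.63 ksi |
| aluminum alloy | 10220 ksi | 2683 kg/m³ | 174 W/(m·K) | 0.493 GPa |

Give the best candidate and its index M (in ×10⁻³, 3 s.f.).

Screen on constraints: k ≥ 70.0 W/(m·K); σ_y ≥ 242 MPa. Survivors: tungsten, molybdenum, aluminum alloy.
Normalizing units and computing the index:
  tungsten: E = 401.3 GPa, ρ = 19220 kg/m³
  molybdenum: E = 328.8 GPa, ρ = 10300 kg/m³
  aluminum alloy: E = 70.46 GPa, ρ = 2683 kg/m³
  aluminum alloy: M = 3.13×10⁻³
  molybdenum: M = 1.76×10⁻³
  tungsten: M = 1.04×10⁻³
Aluminum alloy ranks first.

aluminum alloy, M = 3.13×10⁻³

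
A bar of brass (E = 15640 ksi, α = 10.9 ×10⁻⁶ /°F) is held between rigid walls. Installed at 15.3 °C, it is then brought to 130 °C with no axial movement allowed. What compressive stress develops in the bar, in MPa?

E = 15640 ksi = 107.8 GPa.
α = 10.9×10⁻⁶/°F × 9/5 = 19.6×10⁻⁶/K.
ΔT = 114.7 K. Constrained thermal stress σ = E·α·ΔT = 107.8×10³ MPa × 19.6×10⁻⁶ × 114.7 = 243 MPa (compressive).

243 MPa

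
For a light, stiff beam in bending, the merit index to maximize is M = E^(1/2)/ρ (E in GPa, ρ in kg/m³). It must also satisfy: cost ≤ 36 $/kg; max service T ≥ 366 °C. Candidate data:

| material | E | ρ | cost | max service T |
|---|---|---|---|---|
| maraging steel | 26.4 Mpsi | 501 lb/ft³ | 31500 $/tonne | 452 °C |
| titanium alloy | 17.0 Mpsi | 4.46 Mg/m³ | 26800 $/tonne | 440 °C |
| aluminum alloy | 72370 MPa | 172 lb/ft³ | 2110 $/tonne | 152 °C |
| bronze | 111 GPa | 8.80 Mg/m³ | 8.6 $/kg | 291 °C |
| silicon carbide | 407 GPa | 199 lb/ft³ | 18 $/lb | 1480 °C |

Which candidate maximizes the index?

titanium alloy

Screen on constraints: cost ≤ 36 $/kg; max service T ≥ 366 °C. Survivors: maraging steel, titanium alloy.
In SI units:
  maraging steel: E = 182.0 GPa, ρ = 8025 kg/m³
  titanium alloy: E = 117.2 GPa, ρ = 4460 kg/m³
  titanium alloy: M = 2.43×10⁻³
  maraging steel: M = 1.68×10⁻³
Highest index: titanium alloy.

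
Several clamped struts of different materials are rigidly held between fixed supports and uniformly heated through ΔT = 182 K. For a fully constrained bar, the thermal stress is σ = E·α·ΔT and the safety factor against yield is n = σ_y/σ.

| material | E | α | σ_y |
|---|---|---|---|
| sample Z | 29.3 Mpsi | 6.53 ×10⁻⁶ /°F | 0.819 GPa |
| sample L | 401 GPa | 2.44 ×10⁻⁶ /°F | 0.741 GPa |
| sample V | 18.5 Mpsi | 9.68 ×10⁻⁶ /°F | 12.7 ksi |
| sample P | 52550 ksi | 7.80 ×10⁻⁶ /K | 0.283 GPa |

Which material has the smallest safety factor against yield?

With everything in SI (GPa, ×10⁻⁶/K, MPa):
  sample Z: E = 202.0, α = 11.8, σ_y = 819.0 → σ = 432 MPa, n = 1.90
  sample L: E = 401.0, α = 4.39, σ_y = 741.0 → σ = 321 MPa, n = 2.31
  sample V: E = 127.6, α = 17.4, σ_y = 87.56 → σ = 404 MPa, n = 0.216
  sample P: E = 362.3, α = 7.80, σ_y = 283.0 → σ = 514 MPa, n = 0.550
Smallest n: sample V with n = 0.216.

sample V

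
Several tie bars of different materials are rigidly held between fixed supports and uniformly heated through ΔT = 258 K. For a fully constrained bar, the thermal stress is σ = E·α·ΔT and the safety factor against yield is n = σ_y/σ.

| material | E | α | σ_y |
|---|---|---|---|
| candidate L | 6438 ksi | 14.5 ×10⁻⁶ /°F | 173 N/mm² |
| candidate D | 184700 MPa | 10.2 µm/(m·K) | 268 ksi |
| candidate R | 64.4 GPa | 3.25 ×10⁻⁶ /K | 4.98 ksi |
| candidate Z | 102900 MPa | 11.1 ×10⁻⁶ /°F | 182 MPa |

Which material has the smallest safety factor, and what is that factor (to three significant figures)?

Converting E to GPa, α to ×10⁻⁶/K, σ_y to MPa, then σ and n for each:
  candidate L: E = 44.39, α = 26.1, σ_y = 173.0 → σ = 299 MPa, n = 0.579
  candidate D: E = 184.7, α = 10.2, σ_y = 1848 → σ = 486 MPa, n = 3.80
  candidate R: E = 64.40, α = 3.25, σ_y = 34.34 → σ = 54.0 MPa, n = 0.636
  candidate Z: E = 102.9, α = 20.0, σ_y = 182.0 → σ = 530 MPa, n = 0.343
Candidate Z has the lowest safety factor, n = 0.343.

candidate Z, n = 0.343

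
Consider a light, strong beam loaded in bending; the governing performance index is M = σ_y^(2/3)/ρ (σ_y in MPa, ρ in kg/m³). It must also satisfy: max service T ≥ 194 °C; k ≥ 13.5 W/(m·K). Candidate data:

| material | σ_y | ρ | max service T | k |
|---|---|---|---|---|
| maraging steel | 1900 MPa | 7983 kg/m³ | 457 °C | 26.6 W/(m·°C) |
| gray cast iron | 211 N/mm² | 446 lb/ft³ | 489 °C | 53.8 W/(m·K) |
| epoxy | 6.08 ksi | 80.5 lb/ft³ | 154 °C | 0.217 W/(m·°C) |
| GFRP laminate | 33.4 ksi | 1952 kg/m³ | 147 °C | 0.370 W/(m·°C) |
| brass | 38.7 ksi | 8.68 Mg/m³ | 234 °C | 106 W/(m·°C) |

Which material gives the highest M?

maraging steel

Screen on constraints: max service T ≥ 194 °C; k ≥ 13.5 W/(m·K). Survivors: maraging steel, gray cast iron, brass.
Putting every candidate on a common basis:
  maraging steel: σ_y = 1900 MPa, ρ = 7983 kg/m³
  gray cast iron: σ_y = 211.0 MPa, ρ = 7144 kg/m³
  brass: σ_y = 266.8 MPa, ρ = 8680 kg/m³
  maraging steel: M = 19.2×10⁻³
  gray cast iron: M = 4.96×10⁻³
  brass: M = 4.77×10⁻³
The maximum is for maraging steel.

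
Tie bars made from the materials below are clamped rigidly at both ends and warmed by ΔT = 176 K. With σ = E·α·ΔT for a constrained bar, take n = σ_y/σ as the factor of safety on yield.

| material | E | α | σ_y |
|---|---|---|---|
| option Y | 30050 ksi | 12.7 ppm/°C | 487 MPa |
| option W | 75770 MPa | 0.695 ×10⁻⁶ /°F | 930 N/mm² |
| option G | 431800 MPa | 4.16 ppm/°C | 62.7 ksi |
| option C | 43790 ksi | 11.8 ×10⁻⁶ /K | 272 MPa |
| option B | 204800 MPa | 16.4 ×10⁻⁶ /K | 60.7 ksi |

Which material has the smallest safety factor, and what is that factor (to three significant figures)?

option C, n = 0.434

With everything in SI (GPa, ×10⁻⁶/K, MPa):
  option Y: E = 207.2, α = 12.7, σ_y = 487.0 → σ = 463 MPa, n = 1.05
  option W: E = 75.77, α = 1.25, σ_y = 930.0 → σ = 16.7 MPa, n = 55.7
  option G: E = 431.8, α = 4.16, σ_y = 432.3 → σ = 316 MPa, n = 1.37
  option C: E = 301.9, α = 11.8, σ_y = 272.0 → σ = 627 MPa, n = 0.434
  option B: E = 204.8, α = 16.4, σ_y = 418.5 → σ = 591 MPa, n = 0.708
Smallest n: option C with n = 0.434.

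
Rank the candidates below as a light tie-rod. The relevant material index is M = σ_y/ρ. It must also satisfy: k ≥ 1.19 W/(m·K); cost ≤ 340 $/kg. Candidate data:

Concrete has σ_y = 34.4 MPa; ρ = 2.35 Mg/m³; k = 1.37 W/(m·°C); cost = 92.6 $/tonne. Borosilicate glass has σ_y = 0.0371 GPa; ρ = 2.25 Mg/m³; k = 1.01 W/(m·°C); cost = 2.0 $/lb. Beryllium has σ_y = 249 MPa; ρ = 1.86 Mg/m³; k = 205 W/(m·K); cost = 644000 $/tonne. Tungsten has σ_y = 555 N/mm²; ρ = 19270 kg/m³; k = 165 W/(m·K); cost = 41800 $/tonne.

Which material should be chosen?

tungsten

Screen on constraints: k ≥ 1.19 W/(m·K); cost ≤ 340 $/kg. Survivors: concrete, tungsten.
In SI units:
  concrete: σ_y = 34.40 MPa, ρ = 2350 kg/m³
  tungsten: σ_y = 555.0 MPa, ρ = 19270 kg/m³
  tungsten: M = 28.8 kN·m/kg
  concrete: M = 14.6 kN·m/kg
Tungsten ranks first.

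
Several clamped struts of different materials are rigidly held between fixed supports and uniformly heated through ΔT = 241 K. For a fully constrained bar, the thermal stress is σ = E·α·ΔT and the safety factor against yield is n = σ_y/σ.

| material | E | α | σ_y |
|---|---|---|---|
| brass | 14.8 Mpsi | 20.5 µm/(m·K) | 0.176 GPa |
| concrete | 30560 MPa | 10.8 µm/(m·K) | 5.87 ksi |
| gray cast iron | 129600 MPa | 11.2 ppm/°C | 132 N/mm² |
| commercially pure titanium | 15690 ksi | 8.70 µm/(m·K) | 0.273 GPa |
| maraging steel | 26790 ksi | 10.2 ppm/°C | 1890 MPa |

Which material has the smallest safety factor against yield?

brass

Per material, after unit conversion:
  brass: E = 102.0, α = 20.5, σ_y = 176.0 → σ = 504 MPa, n = 0.349
  concrete: E = 30.56, α = 10.8, σ_y = 40.47 → σ = 79.5 MPa, n = 0.509
  gray cast iron: E = 129.6, α = 11.2, σ_y = 132.0 → σ = 350 MPa, n = 0.377
  commercially pure titanium: E = 108.2, α = 8.70, σ_y = 273.0 → σ = 227 MPa, n = 1.20
  maraging steel: E = 184.7, α = 10.2, σ_y = 1890 → σ = 454 MPa, n = 4.16
The minimum is brass at n = 0.349.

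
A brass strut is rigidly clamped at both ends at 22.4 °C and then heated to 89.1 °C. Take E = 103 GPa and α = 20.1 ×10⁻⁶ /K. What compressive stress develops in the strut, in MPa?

ΔT = 66.70 K. Constrained thermal stress σ = E·α·ΔT = 103.0×10³ MPa × 20.1×10⁻⁶ × 66.70 = 138 MPa (compressive).

138 MPa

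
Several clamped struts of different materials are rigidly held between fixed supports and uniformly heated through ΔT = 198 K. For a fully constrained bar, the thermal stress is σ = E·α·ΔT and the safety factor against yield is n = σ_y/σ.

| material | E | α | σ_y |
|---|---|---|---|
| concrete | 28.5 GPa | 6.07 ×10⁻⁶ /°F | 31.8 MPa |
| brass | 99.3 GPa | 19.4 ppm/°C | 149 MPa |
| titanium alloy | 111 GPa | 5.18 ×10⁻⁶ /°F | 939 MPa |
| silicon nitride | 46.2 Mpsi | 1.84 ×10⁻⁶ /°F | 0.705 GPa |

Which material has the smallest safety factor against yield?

brass

With everything in SI (GPa, ×10⁻⁶/K, MPa):
  concrete: E = 28.50, α = 10.9, σ_y = 31.80 → σ = 61.7 MPa, n = 0.516
  brass: E = 99.30, α = 19.4, σ_y = 149.0 → σ = 381 MPa, n = 0.391
  titanium alloy: E = 111.0, α = 9.32, σ_y = 939.0 → σ = 205 MPa, n = 4.58
  silicon nitride: E = 318.5, α = 3.31, σ_y = 705.0 → σ = 209 MPa, n = 3.37
Smallest n: brass with n = 0.391.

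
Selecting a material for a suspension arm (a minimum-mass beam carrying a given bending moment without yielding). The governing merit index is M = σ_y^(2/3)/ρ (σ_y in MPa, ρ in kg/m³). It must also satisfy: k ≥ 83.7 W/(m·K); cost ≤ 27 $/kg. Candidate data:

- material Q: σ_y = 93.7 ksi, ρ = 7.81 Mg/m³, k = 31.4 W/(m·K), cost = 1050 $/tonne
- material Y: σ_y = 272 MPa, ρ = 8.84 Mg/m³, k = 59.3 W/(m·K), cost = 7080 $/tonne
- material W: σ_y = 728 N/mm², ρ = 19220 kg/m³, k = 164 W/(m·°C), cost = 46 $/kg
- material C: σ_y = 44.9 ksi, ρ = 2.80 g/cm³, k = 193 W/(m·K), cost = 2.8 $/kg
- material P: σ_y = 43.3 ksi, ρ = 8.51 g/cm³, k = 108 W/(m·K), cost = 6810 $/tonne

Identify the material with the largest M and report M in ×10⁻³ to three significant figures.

Screen on constraints: k ≥ 83.7 W/(m·K); cost ≤ 27 $/kg. Survivors: material C, material P.
Convert each candidate to consistent units, then evaluate M:
  material C: σ_y = 309.6 MPa, ρ = 2800 kg/m³
  material P: σ_y = 298.5 MPa, ρ = 8510 kg/m³
  material C: M = 16.3×10⁻³
  material P: M = 5.25×10⁻³
The maximum is for material C.

material C, M = 16.3×10⁻³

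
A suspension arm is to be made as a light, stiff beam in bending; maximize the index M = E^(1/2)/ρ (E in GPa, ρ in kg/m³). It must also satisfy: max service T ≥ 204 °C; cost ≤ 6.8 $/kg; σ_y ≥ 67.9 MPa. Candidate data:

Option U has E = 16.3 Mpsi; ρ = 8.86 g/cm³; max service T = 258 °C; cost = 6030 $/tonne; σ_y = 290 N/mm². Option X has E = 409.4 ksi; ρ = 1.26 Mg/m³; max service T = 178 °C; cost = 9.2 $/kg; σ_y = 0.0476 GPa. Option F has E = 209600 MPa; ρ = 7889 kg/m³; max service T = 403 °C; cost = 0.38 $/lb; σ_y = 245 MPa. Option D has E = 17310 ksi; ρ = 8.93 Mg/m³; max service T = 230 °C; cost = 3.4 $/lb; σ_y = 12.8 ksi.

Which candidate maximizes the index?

Screen on constraints: max service T ≥ 204 °C; cost ≤ 6.8 $/kg; σ_y ≥ 67.9 MPa. Survivors: option U, option F.
After converting to SI:
  option U: E = 112.4 GPa, ρ = 8860 kg/m³
  option F: E = 209.6 GPa, ρ = 7889 kg/m³
  option F: M = 1.84×10⁻³
  option U: M = 1.20×10⁻³
The maximum is for option F.

option F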